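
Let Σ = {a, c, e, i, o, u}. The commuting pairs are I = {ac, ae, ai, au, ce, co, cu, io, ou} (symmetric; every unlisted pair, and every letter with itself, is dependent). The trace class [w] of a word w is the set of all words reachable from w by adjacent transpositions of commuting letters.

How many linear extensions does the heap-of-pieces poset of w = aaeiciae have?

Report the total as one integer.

56

#0=a has no predecessor
#1=a depends on [0:a]
#2=e has no predecessor
#3=i depends on [2:e]
#4=c depends on [3:i]
#5=i depends on [4:c]
#6=a depends on [1:a]
#7=e depends on [5:i]
sources: [0:a, 2:e]
N(rest) = Σ N(rest − s) over sources s of rest; N(one piece) = 1:
  size 1 → [6]=1  [7]=1
  size 2 → [1,6]=1  [5,7]=1  [6,7]=2
  size 3 → [0,1,6]=1  [1,6,7]=3  [4,5,7]=1  [5,6,7]=3
  size 4 → [0,1,6,7]=4  [1,5,6,7]=6  [3,4,5,7]=1  [4,5,6,7]=4
  size 5 → [0,1,5,6,7]=10  [1,4,5,6,7]=10  [2,3,4,5,7]=1  [3,4,5,6,7]=5
  size 6 → [0,1,4,5,6,7]=20  [1,3,4,5,6,7]=15  [2,3,4,5,6,7]=6
  first=0(a) contributes 21
  first=2(e) contributes 35
|[w]| = 56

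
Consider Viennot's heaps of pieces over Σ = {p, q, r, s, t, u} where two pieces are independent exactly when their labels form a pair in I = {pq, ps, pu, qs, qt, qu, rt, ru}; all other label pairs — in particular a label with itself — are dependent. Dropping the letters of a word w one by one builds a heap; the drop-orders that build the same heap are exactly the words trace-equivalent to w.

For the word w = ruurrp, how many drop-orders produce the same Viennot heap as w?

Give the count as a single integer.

15

drop 0:r onto floor
drop 1:u onto floor
drop 2:u onto {1:u}
drop 3:r onto {0:r}
drop 4:r onto {3:r}
drop 5:p onto {4:r}
ground layer = {0:r, 1:u}
drop-orders for the pieces not yet dropped (sum over which currently-grounded one goes next):
  1 to go: {2} 1  {5} 1
  2 to go: {1,2} 1  {2,5} 2  {4,5} 1
  3 to go: {1,2,5} 3  {2,4,5} 3  {3,4,5} 1
  4 to go: {0,3,4,5} 1  {1,2,4,5} 6  {2,3,4,5} 4
  if 0:r drops first: 10 orders
  if 1:u drops first: 5 orders
heap linearizations: 15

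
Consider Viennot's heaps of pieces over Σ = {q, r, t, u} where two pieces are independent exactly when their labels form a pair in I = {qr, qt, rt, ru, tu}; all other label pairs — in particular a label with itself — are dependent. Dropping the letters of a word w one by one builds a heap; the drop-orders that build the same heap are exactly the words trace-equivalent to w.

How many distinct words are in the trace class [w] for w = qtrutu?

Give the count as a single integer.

60

piece 0:q — minimal
piece 1:t — minimal
piece 2:r — minimal
piece 3:u rests on {0:q}
piece 4:t rests on {1:t}
piece 5:u rests on {3:u}
minimal pieces: {0:q, 1:t, 2:r}
ways to finish when only these pieces remain (= sum over removing one remaining piece with nothing left below it):
  1 left: {2}→1  {4}→1  {5}→1
  2 left: {1,4}→1  {2,4}→2  {2,5}→2  {3,5}→1  {4,5}→2
  3 left: {0,3,5}→1  {1,2,4}→3  {1,4,5}→3  {2,3,5}→3  {2,4,5}→6  {3,4,5}→3
  4 left: {0,2,3,5}→4  {0,3,4,5}→4  {1,2,4,5}→12  {1,3,4,5}→6  {2,3,4,5}→12
  placing 0:q first → 30 extensions
  placing 1:t first → 20 extensions
  placing 2:r first → 10 extensions
total linear extensions = 60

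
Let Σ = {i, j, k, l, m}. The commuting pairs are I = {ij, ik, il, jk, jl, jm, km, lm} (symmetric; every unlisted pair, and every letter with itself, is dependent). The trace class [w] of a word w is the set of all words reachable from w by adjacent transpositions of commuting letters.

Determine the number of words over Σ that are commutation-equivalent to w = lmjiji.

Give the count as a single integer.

60

0(l) covers ∅
1(m) covers ∅
2(j) covers ∅
3(i) covers 1:m
4(j) covers 2:j
5(i) covers 3:i
floor of heap: 0:l, 1:m, 2:j
completions by unplaced set U, small U first (add the entries for U minus each lowest piece of U):
  |U|=1: {0}:1  {4}:1  {5}:1
  |U|=2: {0,4}:2  {0,5}:2  {2,4}:1  {3,5}:1  {4,5}:2
  |U|=3: {0,2,4}:3  {0,3,5}:3  {0,4,5}:6  {1,3,5}:1  {2,4,5}:3  {3,4,5}:3
  |U|=4: {0,1,3,5}:4  {0,2,4,5}:12  {0,3,4,5}:12  {1,3,4,5}:4  {2,3,4,5}:6
  start at 0(l): 10
  start at 1(m): 30
  start at 2(j): 20
sum over floor = 60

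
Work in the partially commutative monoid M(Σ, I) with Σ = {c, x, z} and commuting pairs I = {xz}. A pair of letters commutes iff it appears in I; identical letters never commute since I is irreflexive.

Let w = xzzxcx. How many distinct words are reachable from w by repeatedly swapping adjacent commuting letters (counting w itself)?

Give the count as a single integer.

6

0(x) covers ∅
1(z) covers ∅
2(z) covers 1:z
3(x) covers 0:x
4(c) covers 2:z, 3:x
5(x) covers 4:c
floor of heap: 0:x, 1:z
completions by unplaced set U, small U first (add the entries for U minus each lowest piece of U):
  |U|=1: {5}:1
  |U|=2: {4,5}:1
  |U|=3: {2,4,5}:1  {3,4,5}:1
  |U|=4: {0,3,4,5}:1  {1,2,4,5}:1  {2,3,4,5}:2
  start at 0(x): 3
  start at 1(z): 3
sum over floor = 6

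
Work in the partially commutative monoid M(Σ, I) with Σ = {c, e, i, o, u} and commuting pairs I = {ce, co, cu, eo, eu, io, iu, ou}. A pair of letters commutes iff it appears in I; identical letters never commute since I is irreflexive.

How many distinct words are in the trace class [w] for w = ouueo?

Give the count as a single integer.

piece 0:o — minimal
piece 1:u — minimal
piece 2:u rests on {1:u}
piece 3:e — minimal
piece 4:o rests on {0:o}
minimal pieces: {0:o, 1:u, 3:e}
ways to finish when only these pieces remain (= sum over removing one remaining piece with nothing left below it):
  1 left: {2}→1  {3}→1  {4}→1
  2 left: {0,4}→1  {1,2}→1  {2,3}→2  {2,4}→2  {3,4}→2
  3 left: {0,2,4}→3  {0,3,4}→3  {1,2,3}→3  {1,2,4}→3  {2,3,4}→6
  placing 0:o first → 12 extensions
  placing 1:u first → 12 extensions
  placing 3:e first → 6 extensions
total linear extensions = 30

30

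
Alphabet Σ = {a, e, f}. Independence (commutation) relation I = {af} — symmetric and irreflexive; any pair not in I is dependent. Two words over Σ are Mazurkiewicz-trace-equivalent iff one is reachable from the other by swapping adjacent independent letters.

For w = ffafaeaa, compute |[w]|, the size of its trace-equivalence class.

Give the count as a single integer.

#0=f has no predecessor
#1=f depends on [0:f]
#2=a has no predecessor
#3=f depends on [1:f]
#4=a depends on [2:a]
#5=e depends on [3:f, 4:a]
#6=a depends on [5:e]
#7=a depends on [6:a]
sources: [0:f, 2:a]
N(rest) = Σ N(rest − s) over sources s of rest; N(one piece) = 1:
  size 1 → [7]=1
  size 2 → [6,7]=1
  size 3 → [5,6,7]=1
  size 4 → [3,5,6,7]=1  [4,5,6,7]=1
  size 5 → [1,3,5,6,7]=1  [2,4,5,6,7]=1  [3,4,5,6,7]=2
  size 6 → [0,1,3,5,6,7]=1  [1,3,4,5,6,7]=3  [2,3,4,5,6,7]=3
  first=0(f) contributes 6
  first=2(a) contributes 4
|[w]| = 10

10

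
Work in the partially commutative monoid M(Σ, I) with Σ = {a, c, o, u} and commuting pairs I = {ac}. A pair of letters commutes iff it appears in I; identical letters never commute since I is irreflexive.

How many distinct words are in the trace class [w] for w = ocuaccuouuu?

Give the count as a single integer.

3

0(o) covers ∅
1(c) covers 0:o
2(u) covers 1:c
3(a) covers 2:u
4(c) covers 2:u
5(c) covers 4:c
6(u) covers 3:a, 5:c
7(o) covers 6:u
8(u) covers 7:o
9(u) covers 8:u
10(u) covers 9:u
floor of heap: 0:o
completions by unplaced set U, small U first (add the entries for U minus each lowest piece of U):
  |U|=1: {10}:1
  |U|=2: {9,10}:1
  |U|=3: {8,9,10}:1
  |U|=4: {7,8,9,10}:1
  |U|=5: {6,7,8,9,10}:1
  |U|=6: {3,6,7,8,9,10}:1  {5,6,7,8,9,10}:1
  |U|=7: {3,5,6,7,8,9,10}:2  {4,5,6,7,8,9,10}:1
  |U|=8: {3,4,5,6,7,8,9,10}:3
  |U|=9: {2,3,4,5,6,7,8,9,10}:3
  start at 0(o): 3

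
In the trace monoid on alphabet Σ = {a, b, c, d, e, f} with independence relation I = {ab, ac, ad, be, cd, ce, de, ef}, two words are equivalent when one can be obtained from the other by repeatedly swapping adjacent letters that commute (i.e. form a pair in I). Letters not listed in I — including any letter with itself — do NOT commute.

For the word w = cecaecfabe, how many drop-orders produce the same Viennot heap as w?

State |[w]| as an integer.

100

0(c) covers ∅
1(e) covers ∅
2(c) covers 0:c
3(a) covers 1:e
4(e) covers 3:a
5(c) covers 2:c
6(f) covers 3:a, 5:c
7(a) covers 4:e, 6:f
8(b) covers 6:f
9(e) covers 7:a
floor of heap: 0:c, 1:e
completions by unplaced set U, small U first (add the entries for U minus each lowest piece of U):
  |U|=1: {8}:1  {9}:1
  |U|=2: {7,9}:1  {8,9}:2
  |U|=3: {4,7,9}:1  {7,8,9}:3
  |U|=4: {4,7,8,9}:4  {6,7,8,9}:3
  |U|=5: {4,6,7,8,9}:7  {5,6,7,8,9}:3
  |U|=6: {2,5,6,7,8,9}:3  {3,4,6,7,8,9}:7  {4,5,6,7,8,9}:10
  |U|=7: {0,2,5,6,7,8,9}:3  {1,3,4,6,7,8,9}:7  {2,4,5,6,7,8,9}:13  {3,4,5,6,7,8,9}:17
  |U|=8: {0,2,4,5,6,7,8,9}:16  {1,3,4,5,6,7,8,9}:24  {2,3,4,5,6,7,8,9}:30
  start at 0(c): 54
  start at 1(e): 46
sum over floor = 100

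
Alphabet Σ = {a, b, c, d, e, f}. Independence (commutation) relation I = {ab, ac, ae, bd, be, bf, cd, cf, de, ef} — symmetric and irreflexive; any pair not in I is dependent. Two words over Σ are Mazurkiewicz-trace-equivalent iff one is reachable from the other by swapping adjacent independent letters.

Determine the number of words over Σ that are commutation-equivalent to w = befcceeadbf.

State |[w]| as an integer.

1980

0(b) covers ∅
1(e) covers ∅
2(f) covers ∅
3(c) covers 0:b, 1:e
4(c) covers 3:c
5(e) covers 4:c
6(e) covers 5:e
7(a) covers 2:f
8(d) covers 7:a
9(b) covers 4:c
10(f) covers 8:d
floor of heap: 0:b, 1:e, 2:f
completions by unplaced set U, small U first (add the entries for U minus each lowest piece of U):
  |U|=1: {6}:1  {9}:1  {10}:1
  |U|=2: {5,6}:1  {6,9}:2  {6,10}:2  {8,10}:1  {9,10}:2
  |U|=3: {5,6,9}:3  {5,6,10}:3  {6,8,10}:3  {6,9,10}:6  {7,8,10}:1  {8,9,10}:3
  |U|=4: {2,7,8,10}:1  {4,5,6,9}:3  {5,6,8,10}:6  {5,6,9,10}:12  {6,7,8,10}:4  {6,8,9,10}:12  {7,8,9,10}:4
  |U|=5: {2,6,7,8,10}:5  {2,7,8,9,10}:5  {3,4,5,6,9}:3  {4,5,6,9,10}:15  {5,6,7,8,10}:10  {5,6,8,9,10}:30  {6,7,8,9,10}:20
  |U|=6: {0,3,4,5,6,9}:3  {1,3,4,5,6,9}:3  {2,5,6,7,8,10}:15  {2,6,7,8,9,10}:30  {3,4,5,6,9,10}:18  {4,5,6,8,9,10}:45  {5,6,7,8,9,10}:60
  |U|=7: {0,1,3,4,5,6,9}:6  {0,3,4,5,6,9,10}:21  {1,3,4,5,6,9,10}:21  {2,5,6,7,8,9,10}:105  {3,4,5,6,8,9,10}:63  {4,5,6,7,8,9,10}:105
  |U|=8: {0,1,3,4,5,6,9,10}:48  {0,3,4,5,6,8,9,10}:84  {1,3,4,5,6,8,9,10}:84  {2,4,5,6,7,8,9,10}:210  {3,4,5,6,7,8,9,10}:168
  |U|=9: {0,1,3,4,5,6,8,9,10}:216  {0,3,4,5,6,7,8,9,10}:252  {1,3,4,5,6,7,8,9,10}:252  {2,3,4,5,6,7,8,9,10}:378
  start at 0(b): 630
  start at 1(e): 630
  start at 2(f): 720
sum over floor = 1980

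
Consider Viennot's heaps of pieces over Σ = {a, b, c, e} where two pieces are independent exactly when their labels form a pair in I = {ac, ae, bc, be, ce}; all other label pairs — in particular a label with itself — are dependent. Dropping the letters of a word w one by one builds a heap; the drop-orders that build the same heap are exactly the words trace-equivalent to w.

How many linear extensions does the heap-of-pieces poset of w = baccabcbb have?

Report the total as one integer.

piece 0:b — minimal
piece 1:a rests on {0:b}
piece 2:c — minimal
piece 3:c rests on {2:c}
piece 4:a rests on {1:a}
piece 5:b rests on {4:a}
piece 6:c rests on {3:c}
piece 7:b rests on {5:b}
piece 8:b rests on {7:b}
minimal pieces: {0:b, 2:c}
ways to finish when only these pieces remain (= sum over removing one remaining piece with nothing left below it):
  1 left: {6}→1  {8}→1
  2 left: {3,6}→1  {6,8}→2  {7,8}→1
  3 left: {2,3,6}→1  {3,6,8}→3  {5,7,8}→1  {6,7,8}→3
  4 left: {2,3,6,8}→4  {3,6,7,8}→6  {4,5,7,8}→1  {5,6,7,8}→4
  5 left: {1,4,5,7,8}→1  {2,3,6,7,8}→10  {3,5,6,7,8}→10  {4,5,6,7,8}→5
  6 left: {0,1,4,5,7,8}→1  {1,4,5,6,7,8}→6  {2,3,5,6,7,8}→20  {3,4,5,6,7,8}→15
  7 left: {0,1,4,5,6,7,8}→7  {1,3,4,5,6,7,8}→21  {2,3,4,5,6,7,8}→35
  placing 0:b first → 56 extensions
  placing 2:c first → 28 extensions
total linear extensions = 84

84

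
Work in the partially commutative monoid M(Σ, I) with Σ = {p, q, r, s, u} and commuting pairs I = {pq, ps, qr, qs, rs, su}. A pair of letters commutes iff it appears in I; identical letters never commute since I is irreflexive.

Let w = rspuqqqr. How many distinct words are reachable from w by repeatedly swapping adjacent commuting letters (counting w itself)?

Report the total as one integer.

32

drop 0:r onto floor
drop 1:s onto floor
drop 2:p onto {0:r}
drop 3:u onto {2:p}
drop 4:q onto {3:u}
drop 5:q onto {4:q}
drop 6:q onto {5:q}
drop 7:r onto {3:u}
ground layer = {0:r, 1:s}
drop-orders for the pieces not yet dropped (sum over which currently-grounded one goes next):
  1 to go: {1} 1  {6} 1  {7} 1
  2 to go: {1,6} 2  {1,7} 2  {5,6} 1  {6,7} 2
  3 to go: {1,5,6} 3  {1,6,7} 6  {4,5,6} 1  {5,6,7} 3
  4 to go: {1,4,5,6} 4  {1,5,6,7} 12  {4,5,6,7} 4
  5 to go: {1,4,5,6,7} 20  {3,4,5,6,7} 4
  6 to go: {1,3,4,5,6,7} 24  {2,3,4,5,6,7} 4
  if 0:r drops first: 28 orders
  if 1:s drops first: 4 orders
heap linearizations: 32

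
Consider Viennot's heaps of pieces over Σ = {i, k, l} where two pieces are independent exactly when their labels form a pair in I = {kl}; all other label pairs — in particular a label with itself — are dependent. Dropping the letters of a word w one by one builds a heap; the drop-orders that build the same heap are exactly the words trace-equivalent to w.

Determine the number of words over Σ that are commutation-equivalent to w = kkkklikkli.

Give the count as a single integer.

15

drop 0:k onto floor
drop 1:k onto {0:k}
drop 2:k onto {1:k}
drop 3:k onto {2:k}
drop 4:l onto floor
drop 5:i onto {3:k, 4:l}
drop 6:k onto {5:i}
drop 7:k onto {6:k}
drop 8:l onto {5:i}
drop 9:i onto {7:k, 8:l}
ground layer = {0:k, 4:l}
drop-orders for the pieces not yet dropped (sum over which currently-grounded one goes next):
  1 to go: {9} 1
  2 to go: {7,9} 1  {8,9} 1
  3 to go: {6,7,9} 1  {7,8,9} 2
  4 to go: {6,7,8,9} 3
  5 to go: {5,6,7,8,9} 3
  6 to go: {3,5,6,7,8,9} 3  {4,5,6,7,8,9} 3
  7 to go: {2,3,5,6,7,8,9} 3  {3,4,5,6,7,8,9} 6
  8 to go: {1,2,3,5,6,7,8,9} 3  {2,3,4,5,6,7,8,9} 9
  if 0:k drops first: 12 orders
  if 4:l drops first: 3 orders
heap linearizations: 15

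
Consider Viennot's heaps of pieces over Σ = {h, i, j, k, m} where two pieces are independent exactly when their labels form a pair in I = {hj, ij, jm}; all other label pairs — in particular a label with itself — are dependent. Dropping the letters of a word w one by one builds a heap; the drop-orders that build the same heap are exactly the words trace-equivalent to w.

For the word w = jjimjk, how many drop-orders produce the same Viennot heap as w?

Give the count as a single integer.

10

#0=j has no predecessor
#1=j depends on [0:j]
#2=i has no predecessor
#3=m depends on [2:i]
#4=j depends on [1:j]
#5=k depends on [3:m, 4:j]
sources: [0:j, 2:i]
N(rest) = Σ N(rest − s) over sources s of rest; N(one piece) = 1:
  size 1 → [5]=1
  size 2 → [3,5]=1  [4,5]=1
  size 3 → [1,4,5]=1  [2,3,5]=1  [3,4,5]=2
  size 4 → [0,1,4,5]=1  [1,3,4,5]=3  [2,3,4,5]=3
  first=0(j) contributes 6
  first=2(i) contributes 4
|[w]| = 10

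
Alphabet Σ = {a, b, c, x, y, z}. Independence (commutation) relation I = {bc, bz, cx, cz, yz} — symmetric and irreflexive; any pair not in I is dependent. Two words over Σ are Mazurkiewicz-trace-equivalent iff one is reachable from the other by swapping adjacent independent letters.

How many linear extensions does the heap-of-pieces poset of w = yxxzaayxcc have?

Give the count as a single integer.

3

0(y) covers ∅
1(x) covers 0:y
2(x) covers 1:x
3(z) covers 2:x
4(a) covers 3:z
5(a) covers 4:a
6(y) covers 5:a
7(x) covers 6:y
8(c) covers 6:y
9(c) covers 8:c
floor of heap: 0:y
completions by unplaced set U, small U first (add the entries for U minus each lowest piece of U):
  |U|=1: {7}:1  {9}:1
  |U|=2: {7,9}:2  {8,9}:1
  |U|=3: {7,8,9}:3
  |U|=4: {6,7,8,9}:3
  |U|=5: {5,6,7,8,9}:3
  |U|=6: {4,5,6,7,8,9}:3
  |U|=7: {3,4,5,6,7,8,9}:3
  |U|=8: {2,3,4,5,6,7,8,9}:3
  start at 0(y): 3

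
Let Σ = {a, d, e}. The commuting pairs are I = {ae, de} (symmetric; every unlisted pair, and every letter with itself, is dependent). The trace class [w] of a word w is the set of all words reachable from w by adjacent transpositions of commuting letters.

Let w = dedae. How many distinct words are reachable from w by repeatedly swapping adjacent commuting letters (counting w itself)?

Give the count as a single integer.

10

piece 0:d — minimal
piece 1:e — minimal
piece 2:d rests on {0:d}
piece 3:a rests on {2:d}
piece 4:e rests on {1:e}
minimal pieces: {0:d, 1:e}
ways to finish when only these pieces remain (= sum over removing one remaining piece with nothing left below it):
  1 left: {3}→1  {4}→1
  2 left: {1,4}→1  {2,3}→1  {3,4}→2
  3 left: {0,2,3}→1  {1,3,4}→3  {2,3,4}→3
  placing 0:d first → 6 extensions
  placing 1:e first → 4 extensions
total linear extensions = 10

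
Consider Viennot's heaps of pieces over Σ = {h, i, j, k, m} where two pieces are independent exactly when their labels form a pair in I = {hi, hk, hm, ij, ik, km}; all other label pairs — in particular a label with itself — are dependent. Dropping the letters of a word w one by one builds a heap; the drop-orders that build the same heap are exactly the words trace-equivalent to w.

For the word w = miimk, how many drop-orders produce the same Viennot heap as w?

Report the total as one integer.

5

drop 0:m onto floor
drop 1:i onto {0:m}
drop 2:i onto {1:i}
drop 3:m onto {2:i}
drop 4:k onto floor
ground layer = {0:m, 4:k}
drop-orders for the pieces not yet dropped (sum over which currently-grounded one goes next):
  1 to go: {3} 1  {4} 1
  2 to go: {2,3} 1  {3,4} 2
  3 to go: {1,2,3} 1  {2,3,4} 3
  if 0:m drops first: 4 orders
  if 4:k drops first: 1 orders
heap linearizations: 5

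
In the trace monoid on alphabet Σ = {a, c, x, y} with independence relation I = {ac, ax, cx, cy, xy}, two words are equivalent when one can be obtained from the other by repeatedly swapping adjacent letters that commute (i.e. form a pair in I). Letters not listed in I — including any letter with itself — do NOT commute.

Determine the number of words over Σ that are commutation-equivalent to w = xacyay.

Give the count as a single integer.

30

drop 0:x onto floor
drop 1:a onto floor
drop 2:c onto floor
drop 3:y onto {1:a}
drop 4:a onto {3:y}
drop 5:y onto {4:a}
ground layer = {0:x, 1:a, 2:c}
drop-orders for the pieces not yet dropped (sum over which currently-grounded one goes next):
  1 to go: {0} 1  {2} 1  {5} 1
  2 to go: {0,2} 2  {0,5} 2  {2,5} 2  {4,5} 1
  3 to go: {0,2,5} 6  {0,4,5} 3  {2,4,5} 3  {3,4,5} 1
  4 to go: {0,2,4,5} 12  {0,3,4,5} 4  {1,3,4,5} 1  {2,3,4,5} 4
  if 0:x drops first: 5 orders
  if 1:a drops first: 20 orders
  if 2:c drops first: 5 orders
heap linearizations: 30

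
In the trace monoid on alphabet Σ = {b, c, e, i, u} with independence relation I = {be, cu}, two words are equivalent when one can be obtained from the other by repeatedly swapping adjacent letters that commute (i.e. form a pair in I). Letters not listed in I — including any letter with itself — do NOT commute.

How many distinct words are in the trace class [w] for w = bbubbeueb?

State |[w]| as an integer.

#0=b has no predecessor
#1=b depends on [0:b]
#2=u depends on [1:b]
#3=b depends on [2:u]
#4=b depends on [3:b]
#5=e depends on [2:u]
#6=u depends on [4:b, 5:e]
#7=e depends on [6:u]
#8=b depends on [6:u]
sources: [0:b]
N(rest) = Σ N(rest − s) over sources s of rest; N(one piece) = 1:
  size 1 → [7]=1  [8]=1
  size 2 → [7,8]=2
  size 3 → [6,7,8]=2
  size 4 → [4,6,7,8]=2  [5,6,7,8]=2
  size 5 → [3,4,6,7,8]=2  [4,5,6,7,8]=4
  size 6 → [3,4,5,6,7,8]=6
  size 7 → [2,3,4,5,6,7,8]=6
  first=0(b) contributes 6

6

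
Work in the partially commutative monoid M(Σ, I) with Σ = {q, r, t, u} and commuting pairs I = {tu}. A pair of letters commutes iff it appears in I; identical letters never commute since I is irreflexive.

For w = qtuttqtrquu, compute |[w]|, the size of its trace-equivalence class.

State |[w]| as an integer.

4

piece 0:q — minimal
piece 1:t rests on {0:q}
piece 2:u rests on {0:q}
piece 3:t rests on {1:t}
piece 4:t rests on {3:t}
piece 5:q rests on {2:u, 4:t}
piece 6:t rests on {5:q}
piece 7:r rests on {6:t}
piece 8:q rests on {7:r}
piece 9:u rests on {8:q}
piece 10:u rests on {9:u}
minimal pieces: {0:q}
ways to finish when only these pieces remain (= sum over removing one remaining piece with nothing left below it):
  1 left: {10}→1
  2 left: {9,10}→1
  3 left: {8,9,10}→1
  4 left: {7,8,9,10}→1
  5 left: {6,7,8,9,10}→1
  6 left: {5,6,7,8,9,10}→1
  7 left: {2,5,6,7,8,9,10}→1  {4,5,6,7,8,9,10}→1
  8 left: {2,4,5,6,7,8,9,10}→2  {3,4,5,6,7,8,9,10}→1
  9 left: {1,3,4,5,6,7,8,9,10}→1  {2,3,4,5,6,7,8,9,10}→3
  placing 0:q first → 4 extensions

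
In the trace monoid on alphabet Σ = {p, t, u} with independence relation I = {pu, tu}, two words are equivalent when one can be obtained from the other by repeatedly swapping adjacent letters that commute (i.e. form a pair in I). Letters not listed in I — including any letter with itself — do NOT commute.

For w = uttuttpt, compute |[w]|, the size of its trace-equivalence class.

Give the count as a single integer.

28

0(u) covers ∅
1(t) covers ∅
2(t) covers 1:t
3(u) covers 0:u
4(t) covers 2:t
5(t) covers 4:t
6(p) covers 5:t
7(t) covers 6:p
floor of heap: 0:u, 1:t
completions by unplaced set U, small U first (add the entries for U minus each lowest piece of U):
  |U|=1: {3}:1  {7}:1
  |U|=2: {0,3}:1  {3,7}:2  {6,7}:1
  |U|=3: {0,3,7}:3  {3,6,7}:3  {5,6,7}:1
  |U|=4: {0,3,6,7}:6  {3,5,6,7}:4  {4,5,6,7}:1
  |U|=5: {0,3,5,6,7}:10  {2,4,5,6,7}:1  {3,4,5,6,7}:5
  |U|=6: {0,3,4,5,6,7}:15  {1,2,4,5,6,7}:1  {2,3,4,5,6,7}:6
  start at 0(u): 7
  start at 1(t): 21
sum over floor = 28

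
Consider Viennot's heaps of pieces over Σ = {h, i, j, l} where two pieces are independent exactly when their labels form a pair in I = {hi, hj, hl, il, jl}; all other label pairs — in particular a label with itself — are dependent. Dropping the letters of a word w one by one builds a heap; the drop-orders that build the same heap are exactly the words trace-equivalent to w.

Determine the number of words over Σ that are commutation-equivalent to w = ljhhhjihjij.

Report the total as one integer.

2310

0(l) covers ∅
1(j) covers ∅
2(h) covers ∅
3(h) covers 2:h
4(h) covers 3:h
5(j) covers 1:j
6(i) covers 5:j
7(h) covers 4:h
8(j) covers 6:i
9(i) covers 8:j
10(j) covers 9:i
floor of heap: 0:l, 1:j, 2:h
completions by unplaced set U, small U first (add the entries for U minus each lowest piece of U):
  |U|=1: {0}:1  {7}:1  {10}:1
  |U|=2: {0,7}:2  {0,10}:2  {4,7}:1  {7,10}:2  {9,10}:1
  |U|=3: {0,4,7}:3  {0,7,10}:6  {0,9,10}:3  {3,4,7}:1  {4,7,10}:3  {7,9,10}:3  {8,9,10}:1
  |U|=4: {0,3,4,7}:4  {0,4,7,10}:12  {0,7,9,10}:12  {0,8,9,10}:4  {2,3,4,7}:1  {3,4,7,10}:4  {4,7,9,10}:6  {6,8,9,10}:1  {7,8,9,10}:4
  |U|=5: {0,2,3,4,7}:5  {0,3,4,7,10}:20  {0,4,7,9,10}:30  {0,6,8,9,10}:5  {0,7,8,9,10}:20  {2,3,4,7,10}:5  {3,4,7,9,10}:10  {4,7,8,9,10}:10  {5,6,8,9,10}:1  {6,7,8,9,10}:5
  |U|=6: {0,2,3,4,7,10}:30  {0,3,4,7,9,10}:60  {0,4,7,8,9,10}:60  {0,5,6,8,9,10}:6  {0,6,7,8,9,10}:30  {1,5,6,8,9,10}:1  {2,3,4,7,9,10}:15  {3,4,7,8,9,10}:20  {4,6,7,8,9,10}:15  {5,6,7,8,9,10}:6
  |U|=7: {0,1,5,6,8,9,10}:7  {0,2,3,4,7,9,10}:105  {0,3,4,7,8,9,10}:140  {0,4,6,7,8,9,10}:105  {0,5,6,7,8,9,10}:42  {1,5,6,7,8,9,10}:7  {2,3,4,7,8,9,10}:35  {3,4,6,7,8,9,10}:35  {4,5,6,7,8,9,10}:21
  |U|=8: {0,1,5,6,7,8,9,10}:56  {0,2,3,4,7,8,9,10}:280  {0,3,4,6,7,8,9,10}:280  {0,4,5,6,7,8,9,10}:168  {1,4,5,6,7,8,9,10}:28  {2,3,4,6,7,8,9,10}:70  {3,4,5,6,7,8,9,10}:56
  |U|=9: {0,1,4,5,6,7,8,9,10}:252  {0,2,3,4,6,7,8,9,10}:630  {0,3,4,5,6,7,8,9,10}:504  {1,3,4,5,6,7,8,9,10}:84  {2,3,4,5,6,7,8,9,10}:126
  start at 0(l): 210
  start at 1(j): 1260
  start at 2(h): 840
sum over floor = 2310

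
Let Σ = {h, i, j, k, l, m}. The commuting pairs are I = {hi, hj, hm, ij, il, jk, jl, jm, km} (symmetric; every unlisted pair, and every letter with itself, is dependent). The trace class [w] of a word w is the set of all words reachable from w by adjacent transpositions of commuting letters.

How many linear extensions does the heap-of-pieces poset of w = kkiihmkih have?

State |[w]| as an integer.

drop 0:k onto floor
drop 1:k onto {0:k}
drop 2:i onto {1:k}
drop 3:i onto {2:i}
drop 4:h onto {1:k}
drop 5:m onto {3:i}
drop 6:k onto {3:i, 4:h}
drop 7:i onto {5:m, 6:k}
drop 8:h onto {6:k}
ground layer = {0:k}
drop-orders for the pieces not yet dropped (sum over which currently-grounded one goes next):
  1 to go: {7} 1  {8} 1
  2 to go: {5,7} 1  {7,8} 2
  3 to go: {5,7,8} 3  {6,7,8} 2
  4 to go: {4,6,7,8} 2  {5,6,7,8} 5
  5 to go: {3,5,6,7,8} 5  {4,5,6,7,8} 7
  6 to go: {2,3,5,6,7,8} 5  {3,4,5,6,7,8} 12
  7 to go: {2,3,4,5,6,7,8} 17
  if 0:k drops first: 17 orders

17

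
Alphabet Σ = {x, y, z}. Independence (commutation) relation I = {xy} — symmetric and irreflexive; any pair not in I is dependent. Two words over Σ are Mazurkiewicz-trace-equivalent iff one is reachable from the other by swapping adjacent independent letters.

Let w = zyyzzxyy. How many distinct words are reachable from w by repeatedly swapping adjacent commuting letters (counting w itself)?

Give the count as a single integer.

3

#0=z has no predecessor
#1=y depends on [0:z]
#2=y depends on [1:y]
#3=z depends on [2:y]
#4=z depends on [3:z]
#5=x depends on [4:z]
#6=y depends on [4:z]
#7=y depends on [6:y]
sources: [0:z]
N(rest) = Σ N(rest − s) over sources s of rest; N(one piece) = 1:
  size 1 → [5]=1  [7]=1
  size 2 → [5,7]=2  [6,7]=1
  size 3 → [5,6,7]=3
  size 4 → [4,5,6,7]=3
  size 5 → [3,4,5,6,7]=3
  size 6 → [2,3,4,5,6,7]=3
  first=0(z) contributes 3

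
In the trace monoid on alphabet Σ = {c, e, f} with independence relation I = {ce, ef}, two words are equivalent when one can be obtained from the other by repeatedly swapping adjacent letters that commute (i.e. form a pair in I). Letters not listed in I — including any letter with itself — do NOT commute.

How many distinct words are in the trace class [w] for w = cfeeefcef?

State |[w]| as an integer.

drop 0:c onto floor
drop 1:f onto {0:c}
drop 2:e onto floor
drop 3:e onto {2:e}
drop 4:e onto {3:e}
drop 5:f onto {1:f}
drop 6:c onto {5:f}
drop 7:e onto {4:e}
drop 8:f onto {6:c}
ground layer = {0:c, 2:e}
drop-orders for the pieces not yet dropped (sum over which currently-grounded one goes next):
  1 to go: {7} 1  {8} 1
  2 to go: {4,7} 1  {6,8} 1  {7,8} 2
  3 to go: {3,4,7} 1  {4,7,8} 3  {5,6,8} 1  {6,7,8} 3
  4 to go: {1,5,6,8} 1  {2,3,4,7} 1  {3,4,7,8} 4  {4,6,7,8} 6  {5,6,7,8} 4
  5 to go: {0,1,5,6,8} 1  {1,5,6,7,8} 5  {2,3,4,7,8} 5  {3,4,6,7,8} 10  {4,5,6,7,8} 10
  6 to go: {0,1,5,6,7,8} 6  {1,4,5,6,7,8} 15  {2,3,4,6,7,8} 15  {3,4,5,6,7,8} 20
  7 to go: {0,1,4,5,6,7,8} 21  {1,3,4,5,6,7,8} 35  {2,3,4,5,6,7,8} 35
  if 0:c drops first: 70 orders
  if 2:e drops first: 56 orders
heap linearizations: 126

126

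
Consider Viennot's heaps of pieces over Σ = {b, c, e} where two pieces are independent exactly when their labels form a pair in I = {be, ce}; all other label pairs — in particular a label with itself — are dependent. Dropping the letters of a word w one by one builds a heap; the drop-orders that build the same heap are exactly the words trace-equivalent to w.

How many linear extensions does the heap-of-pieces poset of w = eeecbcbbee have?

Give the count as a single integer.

252

drop 0:e onto floor
drop 1:e onto {0:e}
drop 2:e onto {1:e}
drop 3:c onto floor
drop 4:b onto {3:c}
drop 5:c onto {4:b}
drop 6:b onto {5:c}
drop 7:b onto {6:b}
drop 8:e onto {2:e}
drop 9:e onto {8:e}
ground layer = {0:e, 3:c}
drop-orders for the pieces not yet dropped (sum over which currently-grounded one goes next):
  1 to go: {7} 1  {9} 1
  2 to go: {6,7} 1  {7,9} 2  {8,9} 1
  3 to go: {2,8,9} 1  {5,6,7} 1  {6,7,9} 3  {7,8,9} 3
  4 to go: {1,2,8,9} 1  {2,7,8,9} 4  {4,5,6,7} 1  {5,6,7,9} 4  {6,7,8,9} 6
  5 to go: {0,1,2,8,9} 1  {1,2,7,8,9} 5  {2,6,7,8,9} 10  {3,4,5,6,7} 1  {4,5,6,7,9} 5  {5,6,7,8,9} 10
  6 to go: {0,1,2,7,8,9} 6  {1,2,6,7,8,9} 15  {2,5,6,7,8,9} 20  {3,4,5,6,7,9} 6  {4,5,6,7,8,9} 15
  7 to go: {0,1,2,6,7,8,9} 21  {1,2,5,6,7,8,9} 35  {2,4,5,6,7,8,9} 35  {3,4,5,6,7,8,9} 21
  8 to go: {0,1,2,5,6,7,8,9} 56  {1,2,4,5,6,7,8,9} 70  {2,3,4,5,6,7,8,9} 56
  if 0:e drops first: 126 orders
  if 3:c drops first: 126 orders
heap linearizations: 252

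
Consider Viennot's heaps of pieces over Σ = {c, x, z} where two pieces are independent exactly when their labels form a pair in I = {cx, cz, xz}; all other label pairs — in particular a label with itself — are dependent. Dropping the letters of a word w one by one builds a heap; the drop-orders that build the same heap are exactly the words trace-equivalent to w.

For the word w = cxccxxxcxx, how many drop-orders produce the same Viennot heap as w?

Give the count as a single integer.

210

drop 0:c onto floor
drop 1:x onto floor
drop 2:c onto {0:c}
drop 3:c onto {2:c}
drop 4:x onto {1:x}
drop 5:x onto {4:x}
drop 6:x onto {5:x}
drop 7:c onto {3:c}
drop 8:x onto {6:x}
drop 9:x onto {8:x}
ground layer = {0:c, 1:x}
drop-orders for the pieces not yet dropped (sum over which currently-grounded one goes next):
  1 to go: {7} 1  {9} 1
  2 to go: {3,7} 1  {7,9} 2  {8,9} 1
  3 to go: {2,3,7} 1  {3,7,9} 3  {6,8,9} 1  {7,8,9} 3
  4 to go: {0,2,3,7} 1  {2,3,7,9} 4  {3,7,8,9} 6  {5,6,8,9} 1  {6,7,8,9} 4
  5 to go: {0,2,3,7,9} 5  {2,3,7,8,9} 10  {3,6,7,8,9} 10  {4,5,6,8,9} 1  {5,6,7,8,9} 5
  6 to go: {0,2,3,7,8,9} 15  {1,4,5,6,8,9} 1  {2,3,6,7,8,9} 20  {3,5,6,7,8,9} 15  {4,5,6,7,8,9} 6
  7 to go: {0,2,3,6,7,8,9} 35  {1,4,5,6,7,8,9} 7  {2,3,5,6,7,8,9} 35  {3,4,5,6,7,8,9} 21
  8 to go: {0,2,3,5,6,7,8,9} 70  {1,3,4,5,6,7,8,9} 28  {2,3,4,5,6,7,8,9} 56
  if 0:c drops first: 84 orders
  if 1:x drops first: 126 orders
heap linearizations: 210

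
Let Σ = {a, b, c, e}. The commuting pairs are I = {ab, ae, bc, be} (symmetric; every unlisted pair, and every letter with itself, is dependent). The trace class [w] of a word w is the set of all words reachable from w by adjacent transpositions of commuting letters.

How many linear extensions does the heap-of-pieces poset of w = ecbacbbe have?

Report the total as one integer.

#0=e has no predecessor
#1=c depends on [0:e]
#2=b has no predecessor
#3=a depends on [1:c]
#4=c depends on [3:a]
#5=b depends on [2:b]
#6=b depends on [5:b]
#7=e depends on [4:c]
sources: [0:e, 2:b]
N(rest) = Σ N(rest − s) over sources s of rest; N(one piece) = 1:
  size 1 → [6]=1  [7]=1
  size 2 → [4,7]=1  [5,6]=1  [6,7]=2
  size 3 → [2,5,6]=1  [3,4,7]=1  [4,6,7]=3  [5,6,7]=3
  size 4 → [1,3,4,7]=1  [2,5,6,7]=4  [3,4,6,7]=4  [4,5,6,7]=6
  size 5 → [0,1,3,4,7]=1  [1,3,4,6,7]=5  [2,4,5,6,7]=10  [3,4,5,6,7]=10
  size 6 → [0,1,3,4,6,7]=6  [1,3,4,5,6,7]=15  [2,3,4,5,6,7]=20
  first=0(e) contributes 35
  first=2(b) contributes 21
|[w]| = 56

56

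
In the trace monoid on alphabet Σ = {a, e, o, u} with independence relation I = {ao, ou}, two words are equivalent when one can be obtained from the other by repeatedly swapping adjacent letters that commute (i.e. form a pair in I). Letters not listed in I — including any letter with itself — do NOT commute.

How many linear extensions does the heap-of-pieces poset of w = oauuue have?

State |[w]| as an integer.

5

piece 0:o — minimal
piece 1:a — minimal
piece 2:u rests on {1:a}
piece 3:u rests on {2:u}
piece 4:u rests on {3:u}
piece 5:e rests on {0:o, 4:u}
minimal pieces: {0:o, 1:a}
ways to finish when only these pieces remain (= sum over removing one remaining piece with nothing left below it):
  1 left: {5}→1
  2 left: {0,5}→1  {4,5}→1
  3 left: {0,4,5}→2  {3,4,5}→1
  4 left: {0,3,4,5}→3  {2,3,4,5}→1
  placing 0:o first → 1 extensions
  placing 1:a first → 4 extensions
total linear extensions = 5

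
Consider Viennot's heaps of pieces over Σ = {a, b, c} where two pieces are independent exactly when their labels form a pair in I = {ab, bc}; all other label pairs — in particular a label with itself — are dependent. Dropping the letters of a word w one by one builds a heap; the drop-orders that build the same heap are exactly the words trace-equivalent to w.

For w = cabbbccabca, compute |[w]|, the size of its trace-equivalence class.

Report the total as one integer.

piece 0:c — minimal
piece 1:a rests on {0:c}
piece 2:b — minimal
piece 3:b rests on {2:b}
piece 4:b rests on {3:b}
piece 5:c rests on {1:a}
piece 6:c rests on {5:c}
piece 7:a rests on {6:c}
piece 8:b rests on {4:b}
piece 9:c rests on {7:a}
piece 10:a rests on {9:c}
minimal pieces: {0:c, 2:b}
ways to finish when only these pieces remain (= sum over removing one remaining piece with nothing left below it):
  1 left: {8}→1  {10}→1
  2 left: {4,8}→1  {8,10}→2  {9,10}→1
  3 left: {3,4,8}→1  {4,8,10}→3  {7,9,10}→1  {8,9,10}→3
  4 left: {2,3,4,8}→1  {3,4,8,10}→4  {4,8,9,10}→6  {6,7,9,10}→1  {7,8,9,10}→4
  5 left: {2,3,4,8,10}→5  {3,4,8,9,10}→10  {4,7,8,9,10}→10  {5,6,7,9,10}→1  {6,7,8,9,10}→5
  6 left: {1,5,6,7,9,10}→1  {2,3,4,8,9,10}→15  {3,4,7,8,9,10}→20  {4,6,7,8,9,10}→15  {5,6,7,8,9,10}→6
  7 left: {0,1,5,6,7,9,10}→1  {1,5,6,7,8,9,10}→7  {2,3,4,7,8,9,10}→35  {3,4,6,7,8,9,10}→35  {4,5,6,7,8,9,10}→21
  8 left: {0,1,5,6,7,8,9,10}→8  {1,4,5,6,7,8,9,10}→28  {2,3,4,6,7,8,9,10}→70  {3,4,5,6,7,8,9,10}→56
  9 left: {0,1,4,5,6,7,8,9,10}→36  {1,3,4,5,6,7,8,9,10}→84  {2,3,4,5,6,7,8,9,10}→126
  placing 0:c first → 210 extensions
  placing 2:b first → 120 extensions
total linear extensions = 330

330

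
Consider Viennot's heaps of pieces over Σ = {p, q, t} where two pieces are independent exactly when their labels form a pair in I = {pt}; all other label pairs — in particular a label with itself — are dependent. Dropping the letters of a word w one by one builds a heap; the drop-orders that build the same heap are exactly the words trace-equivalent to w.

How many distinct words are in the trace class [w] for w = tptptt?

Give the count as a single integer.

15

piece 0:t — minimal
piece 1:p — minimal
piece 2:t rests on {0:t}
piece 3:p rests on {1:p}
piece 4:t rests on {2:t}
piece 5:t rests on {4:t}
minimal pieces: {0:t, 1:p}
ways to finish when only these pieces remain (= sum over removing one remaining piece with nothing left below it):
  1 left: {3}→1  {5}→1
  2 left: {1,3}→1  {3,5}→2  {4,5}→1
  3 left: {1,3,5}→3  {2,4,5}→1  {3,4,5}→3
  4 left: {0,2,4,5}→1  {1,3,4,5}→6  {2,3,4,5}→4
  placing 0:t first → 10 extensions
  placing 1:p first → 5 extensions
total linear extensions = 15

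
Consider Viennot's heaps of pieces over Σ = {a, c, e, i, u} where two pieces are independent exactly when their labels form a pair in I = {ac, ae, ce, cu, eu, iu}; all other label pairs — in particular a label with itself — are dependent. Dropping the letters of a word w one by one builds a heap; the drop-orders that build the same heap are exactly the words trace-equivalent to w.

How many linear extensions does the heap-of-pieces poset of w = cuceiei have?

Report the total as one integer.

21

drop 0:c onto floor
drop 1:u onto floor
drop 2:c onto {0:c}
drop 3:e onto floor
drop 4:i onto {2:c, 3:e}
drop 5:e onto {4:i}
drop 6:i onto {5:e}
ground layer = {0:c, 1:u, 3:e}
drop-orders for the pieces not yet dropped (sum over which currently-grounded one goes next):
  1 to go: {1} 1  {6} 1
  2 to go: {1,6} 2  {5,6} 1
  3 to go: {1,5,6} 3  {4,5,6} 1
  4 to go: {1,4,5,6} 4  {2,4,5,6} 1  {3,4,5,6} 1
  5 to go: {0,2,4,5,6} 1  {1,2,4,5,6} 5  {1,3,4,5,6} 5  {2,3,4,5,6} 2
  if 0:c drops first: 12 orders
  if 1:u drops first: 3 orders
  if 3:e drops first: 6 orders
heap linearizations: 21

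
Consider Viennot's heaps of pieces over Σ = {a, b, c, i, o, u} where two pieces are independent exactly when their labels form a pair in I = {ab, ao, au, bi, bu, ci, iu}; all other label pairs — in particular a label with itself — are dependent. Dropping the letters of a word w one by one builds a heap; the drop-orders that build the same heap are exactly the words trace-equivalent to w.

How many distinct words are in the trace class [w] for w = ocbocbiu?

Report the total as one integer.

8

drop 0:o onto floor
drop 1:c onto {0:o}
drop 2:b onto {1:c}
drop 3:o onto {2:b}
drop 4:c onto {3:o}
drop 5:b onto {4:c}
drop 6:i onto {3:o}
drop 7:u onto {4:c}
ground layer = {0:o}
drop-orders for the pieces not yet dropped (sum over which currently-grounded one goes next):
  1 to go: {5} 1  {6} 1  {7} 1
  2 to go: {5,6} 2  {5,7} 2  {6,7} 2
  3 to go: {4,5,7} 2  {5,6,7} 6
  4 to go: {4,5,6,7} 8
  5 to go: {3,4,5,6,7} 8
  6 to go: {2,3,4,5,6,7} 8
  if 0:o drops first: 8 orders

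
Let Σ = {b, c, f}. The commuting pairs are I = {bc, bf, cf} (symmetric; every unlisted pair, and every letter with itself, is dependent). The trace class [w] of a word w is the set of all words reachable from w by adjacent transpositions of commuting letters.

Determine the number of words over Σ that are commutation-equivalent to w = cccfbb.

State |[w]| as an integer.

0(c) covers ∅
1(c) covers 0:c
2(c) covers 1:c
3(f) covers ∅
4(b) covers ∅
5(b) covers 4:b
floor of heap: 0:c, 3:f, 4:b
completions by unplaced set U, small U first (add the entries for U minus each lowest piece of U):
  |U|=1: {2}:1  {3}:1  {5}:1
  |U|=2: {1,2}:1  {2,3}:2  {2,5}:2  {3,5}:2  {4,5}:1
  |U|=3: {0,1,2}:1  {1,2,3}:3  {1,2,5}:3  {2,3,5}:6  {2,4,5}:3  {3,4,5}:3
  |U|=4: {0,1,2,3}:4  {0,1,2,5}:4  {1,2,3,5}:12  {1,2,4,5}:6  {2,3,4,5}:12
  start at 0(c): 30
  start at 3(f): 10
  start at 4(b): 20
sum over floor = 60

60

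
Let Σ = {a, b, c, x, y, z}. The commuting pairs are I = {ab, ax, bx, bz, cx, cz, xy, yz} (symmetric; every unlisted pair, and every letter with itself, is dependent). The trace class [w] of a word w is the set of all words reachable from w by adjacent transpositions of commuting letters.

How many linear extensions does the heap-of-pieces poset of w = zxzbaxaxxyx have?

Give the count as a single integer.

drop 0:z onto floor
drop 1:x onto {0:z}
drop 2:z onto {1:x}
drop 3:b onto floor
drop 4:a onto {2:z}
drop 5:x onto {2:z}
drop 6:a onto {4:a}
drop 7:x onto {5:x}
drop 8:x onto {7:x}
drop 9:y onto {3:b, 6:a}
drop 10:x onto {8:x}
ground layer = {0:z, 3:b}
drop-orders for the pieces not yet dropped (sum over which currently-grounded one goes next):
  1 to go: {9} 1  {10} 1
  2 to go: {3,9} 1  {6,9} 1  {8,10} 1  {9,10} 2
  3 to go: {3,6,9} 2  {3,9,10} 3  {4,6,9} 1  {6,9,10} 3  {7,8,10} 1  {8,9,10} 3
  4 to go: {3,4,6,9} 3  {3,6,9,10} 8  {3,8,9,10} 6  {4,6,9,10} 4  {5,7,8,10} 1  {6,8,9,10} 6  {7,8,9,10} 4
  5 to go: {3,4,6,9,10} 15  {3,6,8,9,10} 20  {3,7,8,9,10} 10  {4,6,8,9,10} 10  {5,7,8,9,10} 5  {6,7,8,9,10} 10
  6 to go: {3,4,6,8,9,10} 45  {3,5,7,8,9,10} 15  {3,6,7,8,9,10} 40  {4,6,7,8,9,10} 20  {5,6,7,8,9,10} 15
  7 to go: {3,4,6,7,8,9,10} 105  {3,5,6,7,8,9,10} 70  {4,5,6,7,8,9,10} 35
  8 to go: {2,4,5,6,7,8,9,10} 35  {3,4,5,6,7,8,9,10} 210
  9 to go: {1,2,4,5,6,7,8,9,10} 35  {2,3,4,5,6,7,8,9,10} 245
  if 0:z drops first: 280 orders
  if 3:b drops first: 35 orders
heap linearizations: 315

315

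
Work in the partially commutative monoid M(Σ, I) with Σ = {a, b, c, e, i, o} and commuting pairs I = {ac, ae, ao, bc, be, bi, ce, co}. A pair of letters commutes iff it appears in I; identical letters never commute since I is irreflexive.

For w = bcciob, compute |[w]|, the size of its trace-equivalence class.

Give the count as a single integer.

4

drop 0:b onto floor
drop 1:c onto floor
drop 2:c onto {1:c}
drop 3:i onto {2:c}
drop 4:o onto {0:b, 3:i}
drop 5:b onto {4:o}
ground layer = {0:b, 1:c}
drop-orders for the pieces not yet dropped (sum over which currently-grounded one goes next):
  1 to go: {5} 1
  2 to go: {4,5} 1
  3 to go: {0,4,5} 1  {3,4,5} 1
  4 to go: {0,3,4,5} 2  {2,3,4,5} 1
  if 0:b drops first: 1 orders
  if 1:c drops first: 3 orders
heap linearizations: 4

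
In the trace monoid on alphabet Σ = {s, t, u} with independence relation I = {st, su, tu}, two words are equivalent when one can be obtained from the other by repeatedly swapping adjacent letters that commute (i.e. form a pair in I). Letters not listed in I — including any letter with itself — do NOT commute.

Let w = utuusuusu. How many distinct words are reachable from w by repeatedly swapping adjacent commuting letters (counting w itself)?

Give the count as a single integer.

piece 0:u — minimal
piece 1:t — minimal
piece 2:u rests on {0:u}
piece 3:u rests on {2:u}
piece 4:s — minimal
piece 5:u rests on {3:u}
piece 6:u rests on {5:u}
piece 7:s rests on {4:s}
piece 8:u rests on {6:u}
minimal pieces: {0:u, 1:t, 4:s}
ways to finish when only these pieces remain (= sum over removing one remaining piece with nothing left below it):
  1 left: {1}→1  {7}→1  {8}→1
  2 left: {1,7}→2  {1,8}→2  {4,7}→1  {6,8}→1  {7,8}→2
  3 left: {1,4,7}→3  {1,6,8}→3  {1,7,8}→6  {4,7,8}→3  {5,6,8}→1  {6,7,8}→3
  4 left: {1,4,7,8}→12  {1,5,6,8}→4  {1,6,7,8}→12  {3,5,6,8}→1  {4,6,7,8}→6  {5,6,7,8}→4
  5 left: {1,3,5,6,8}→5  {1,4,6,7,8}→30  {1,5,6,7,8}→20  {2,3,5,6,8}→1  {3,5,6,7,8}→5  {4,5,6,7,8}→10
  6 left: {0,2,3,5,6,8}→1  {1,2,3,5,6,8}→6  {1,3,5,6,7,8}→30  {1,4,5,6,7,8}→60  {2,3,5,6,7,8}→6  {3,4,5,6,7,8}→15
  7 left: {0,1,2,3,5,6,8}→7  {0,2,3,5,6,7,8}→7  {1,2,3,5,6,7,8}→42  {1,3,4,5,6,7,8}→105  {2,3,4,5,6,7,8}→21
  placing 0:u first → 168 extensions
  placing 1:t first → 28 extensions
  placing 4:s first → 56 extensions
total linear extensions = 252

252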